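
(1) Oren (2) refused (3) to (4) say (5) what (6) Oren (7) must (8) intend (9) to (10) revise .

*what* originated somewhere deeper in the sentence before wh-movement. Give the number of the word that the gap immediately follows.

10

In situ: Oren must intend to revise what.
The filler 'what' is interpreted as the direct object of 'revise'. Wh-movement fronts it, leaving a gap right after 'revise':
Oren refused to say what Oren must intend to revise ___.
'revise' is word 10.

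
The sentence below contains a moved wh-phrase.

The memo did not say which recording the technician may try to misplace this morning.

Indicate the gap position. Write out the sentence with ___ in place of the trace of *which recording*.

The memo did not say which recording the technician may try to misplace ___ this morning.

In situ: The technician may try to misplace which recording this morning.
The filler 'which recording' is interpreted as the direct object of 'misplace'. The gap is right after 'misplace'.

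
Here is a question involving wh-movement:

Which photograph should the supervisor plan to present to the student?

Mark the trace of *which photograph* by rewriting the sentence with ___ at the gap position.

Which photograph should the supervisor plan to present ___ to the student?

Underlying clause: The supervisor should plan to present which photograph to the student.
'which photograph' functions as the direct object of 'present'. The gap is right after 'present'.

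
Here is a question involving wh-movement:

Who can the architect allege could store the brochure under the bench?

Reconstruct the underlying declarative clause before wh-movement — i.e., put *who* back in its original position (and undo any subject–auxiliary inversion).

'who' is the subject of the clause embedded under 'allege'. Fronting leaves a gap immediately after 'allege':
Who can the architect allege ___ could store the brochure under the bench?

The architect can allege who could store the brochure under the bench.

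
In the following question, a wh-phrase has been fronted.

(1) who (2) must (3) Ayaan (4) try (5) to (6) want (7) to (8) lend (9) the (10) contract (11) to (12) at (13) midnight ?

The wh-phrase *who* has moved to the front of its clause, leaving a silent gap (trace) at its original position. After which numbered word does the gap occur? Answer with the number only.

11

In situ: Ayaan must try to want to lend the contract to who at midnight.
'who' functions as the object of the preposition 'to' (recipient of 'lend'). Fronting leaves a gap immediately after 'to':
Who must Ayaan try to want to lend the contract to ___ at midnight?
'to' is word 11.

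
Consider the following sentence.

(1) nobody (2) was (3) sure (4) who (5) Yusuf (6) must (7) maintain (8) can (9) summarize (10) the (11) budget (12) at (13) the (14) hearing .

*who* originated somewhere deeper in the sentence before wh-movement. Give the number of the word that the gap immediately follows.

Pre-movement form: Yusuf must maintain who can summarize the budget at the hearing.
'who' functions as the subject of the clause embedded under 'maintain'. Wh-movement fronts it, leaving a gap right after 'maintain':
Nobody was sure who Yusuf must maintain ___ can summarize the budget at the hearing.
'maintain' is word 7.

7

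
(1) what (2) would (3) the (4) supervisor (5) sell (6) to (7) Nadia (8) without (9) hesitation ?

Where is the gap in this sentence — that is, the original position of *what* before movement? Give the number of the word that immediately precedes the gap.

5

Underlying clause: The supervisor would sell what to Nadia without hesitation.
'what' functions as the direct object of 'sell'. Wh-movement fronts it, leaving a gap right after 'sell':
What would the supervisor sell ___ to Nadia without hesitation?
'sell' is word 5.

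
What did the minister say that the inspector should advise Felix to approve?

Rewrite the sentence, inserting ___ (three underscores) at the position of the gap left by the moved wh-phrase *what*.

Before movement: The minister did say that the inspector should advise Felix to approve what.
'what' functions as the direct object of 'approve'. The gap is right after 'approve'.

What did the minister say that the inspector should advise Felix to approve ___?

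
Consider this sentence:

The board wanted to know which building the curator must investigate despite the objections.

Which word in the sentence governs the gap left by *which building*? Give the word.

investigate

Before movement: The curator must investigate which building despite the objections.
'which building' is the direct object of 'investigate'. Wh-movement fronts it, leaving a gap right after 'investigate':
The board wanted to know which building the curator must investigate ___ despite the objections.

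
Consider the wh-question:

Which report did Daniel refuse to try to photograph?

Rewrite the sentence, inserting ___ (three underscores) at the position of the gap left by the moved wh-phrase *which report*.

Which report did Daniel refuse to try to photograph ___?

In situ: Daniel did refuse to try to photograph which report.
'which report' is the direct object of 'photograph'. The gap is right after 'photograph'.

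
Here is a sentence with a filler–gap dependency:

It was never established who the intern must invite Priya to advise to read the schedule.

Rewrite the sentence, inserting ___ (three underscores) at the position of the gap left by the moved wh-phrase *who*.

It was never established who the intern must invite Priya to advise ___ to read the schedule.

Before movement: The intern must invite Priya to advise who to read the schedule.
The filler 'who' is interpreted as the direct object of 'advise'. The gap is right after 'advise'.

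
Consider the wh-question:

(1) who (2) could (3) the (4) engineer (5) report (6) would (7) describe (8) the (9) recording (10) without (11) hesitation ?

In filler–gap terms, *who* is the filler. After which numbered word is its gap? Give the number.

Pre-movement form: The engineer could report who would describe the recording without hesitation.
The filler 'who' is interpreted as the subject of the clause embedded under 'report'. It moves to the left edge, and the trace sits right after 'report':
Who could the engineer report ___ would describe the recording without hesitation?
'report' is word 5.

5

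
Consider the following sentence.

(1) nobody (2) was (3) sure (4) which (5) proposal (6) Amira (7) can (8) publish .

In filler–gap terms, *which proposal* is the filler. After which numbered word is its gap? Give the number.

Pre-movement form: Amira can publish which proposal.
'which proposal' functions as the direct object of 'publish'. Wh-movement fronts it, leaving a gap right after 'publish':
Nobody was sure which proposal Amira can publish ___.
'publish' is word 8.

8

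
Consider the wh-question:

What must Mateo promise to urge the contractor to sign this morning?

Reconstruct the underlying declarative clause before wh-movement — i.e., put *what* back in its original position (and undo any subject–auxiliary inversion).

'what' functions as the direct object of 'sign'. Fronting leaves a gap immediately after 'sign':
What must Mateo promise to urge the contractor to sign ___ this morning?

Mateo must promise to urge the contractor to sign what this morning.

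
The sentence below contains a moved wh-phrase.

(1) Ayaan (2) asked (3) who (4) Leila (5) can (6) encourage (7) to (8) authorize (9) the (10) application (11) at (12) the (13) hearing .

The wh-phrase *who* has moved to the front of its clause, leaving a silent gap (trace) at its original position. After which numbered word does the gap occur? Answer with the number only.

Underlying clause: Leila can encourage who to authorize the application at the hearing.
'who' functions as the direct object of 'encourage'. It moves to the left edge, and the trace sits right after 'encourage':
Ayaan asked who Leila can encourage ___ to authorize the application at the hearing.
'encourage' is word 6.

6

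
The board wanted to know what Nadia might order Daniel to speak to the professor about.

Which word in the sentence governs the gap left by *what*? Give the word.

Underlying clause: Nadia might order Daniel to speak to the professor about what.
The filler 'what' is interpreted as the object of the preposition 'about'. Wh-movement fronts it, leaving a gap right after 'about':
The board wanted to know what Nadia might order Daniel to speak to the professor about ___.

about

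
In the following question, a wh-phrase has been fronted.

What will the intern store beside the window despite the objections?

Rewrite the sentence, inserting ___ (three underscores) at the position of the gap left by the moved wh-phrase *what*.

In situ: The intern will store what beside the window despite the objections.
'what' is the direct object of 'store'. The gap is right after 'store'.

What will the intern store ___ beside the window despite the objections?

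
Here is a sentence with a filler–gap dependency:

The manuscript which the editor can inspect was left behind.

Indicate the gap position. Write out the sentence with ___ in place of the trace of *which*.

'which' functions as the direct object of 'inspect'. The gap is right after 'inspect'.

The manuscript which the editor can inspect ___ was left behind.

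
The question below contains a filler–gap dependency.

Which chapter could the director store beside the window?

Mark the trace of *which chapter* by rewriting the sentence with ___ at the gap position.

Before movement: The director could store which chapter beside the window.
'which chapter' is the direct object of 'store'. The gap is right after 'store'.

Which chapter could the director store ___ beside the window?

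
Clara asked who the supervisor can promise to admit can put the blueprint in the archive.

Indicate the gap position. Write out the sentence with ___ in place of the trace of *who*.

Underlying clause: The supervisor can promise to admit who can put the blueprint in the archive.
'who' is the subject of the clause embedded under 'admit'. The gap is right after 'admit'.

Clara asked who the supervisor can promise to admit ___ can put the blueprint in the archive.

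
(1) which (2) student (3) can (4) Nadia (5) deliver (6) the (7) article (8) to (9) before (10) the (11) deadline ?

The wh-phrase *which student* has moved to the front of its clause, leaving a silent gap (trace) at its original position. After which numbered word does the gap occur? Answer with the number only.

8

Before movement: Nadia can deliver the article to which student before the deadline.
'which student' functions as the object of the preposition 'to' (recipient of 'deliver'). It moves to the left edge, and the trace sits right after 'to':
Which student can Nadia deliver the article to ___ before the deadline?
'to' is word 8.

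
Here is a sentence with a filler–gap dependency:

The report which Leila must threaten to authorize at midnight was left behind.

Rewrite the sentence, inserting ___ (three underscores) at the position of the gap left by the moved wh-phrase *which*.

The report which Leila must threaten to authorize ___ at midnight was left behind.

The filler 'which' is interpreted as the direct object of 'authorize'. The gap is right after 'authorize'.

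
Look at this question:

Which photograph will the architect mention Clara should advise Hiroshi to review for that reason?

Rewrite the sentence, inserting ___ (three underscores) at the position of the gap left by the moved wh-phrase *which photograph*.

Underlying clause: The architect will mention Clara should advise Hiroshi to review which photograph for that reason.
'which photograph' is the direct object of 'review'. The gap is right after 'review'.

Which photograph will the architect mention Clara should advise Hiroshi to review ___ for that reason?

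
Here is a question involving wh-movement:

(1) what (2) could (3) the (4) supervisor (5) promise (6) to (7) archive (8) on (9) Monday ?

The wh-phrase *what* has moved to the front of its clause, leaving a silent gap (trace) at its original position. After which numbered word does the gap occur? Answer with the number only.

Before movement: The supervisor could promise to archive what on Monday.
'what' functions as the direct object of 'archive'. Fronting leaves a gap immediately after 'archive':
What could the supervisor promise to archive ___ on Monday?
'archive' is word 7.

7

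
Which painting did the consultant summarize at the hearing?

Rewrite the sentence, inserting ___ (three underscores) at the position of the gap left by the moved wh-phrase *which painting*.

In situ: The consultant did summarize which painting at the hearing.
The filler 'which painting' is interpreted as the direct object of 'summarize'. The gap is right after 'summarize'.

Which painting did the consultant summarize ___ at the hearing?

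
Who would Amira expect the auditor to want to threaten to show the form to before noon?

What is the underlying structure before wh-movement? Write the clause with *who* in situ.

'who' functions as the object of the preposition 'to' (recipient of 'show'). Fronting leaves a gap immediately after 'to':
Who would Amira expect the auditor to want to threaten to show the form to ___ before noon?

Amira would expect the auditor to want to threaten to show the form to who before noon.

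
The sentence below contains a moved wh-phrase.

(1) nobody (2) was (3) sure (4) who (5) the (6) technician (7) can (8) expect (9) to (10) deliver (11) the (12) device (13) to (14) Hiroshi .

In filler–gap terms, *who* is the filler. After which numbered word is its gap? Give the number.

8

Pre-movement form: The technician can expect who to deliver the device to Hiroshi.
'who' functions as the direct object of 'expect'. It moves to the left edge, and the trace sits right after 'expect':
Nobody was sure who the technician can expect ___ to deliver the device to Hiroshi.
'expect' is word 8.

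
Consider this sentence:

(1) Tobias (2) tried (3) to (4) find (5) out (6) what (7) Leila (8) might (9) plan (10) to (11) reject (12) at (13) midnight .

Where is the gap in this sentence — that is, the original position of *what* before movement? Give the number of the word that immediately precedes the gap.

11

Underlying clause: Leila might plan to reject what at midnight.
'what' functions as the direct object of 'reject'. It moves to the left edge, and the trace sits right after 'reject':
Tobias tried to find out what Leila might plan to reject ___ at midnight.
'reject' is word 11.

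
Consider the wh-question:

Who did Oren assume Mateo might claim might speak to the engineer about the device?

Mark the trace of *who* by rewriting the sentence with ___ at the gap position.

Who did Oren assume Mateo might claim ___ might speak to the engineer about the device?

Before movement: Oren did assume Mateo might claim who might speak to the engineer about the device.
'who' is the subject of the clause embedded under 'claim'. The gap is right after 'claim'.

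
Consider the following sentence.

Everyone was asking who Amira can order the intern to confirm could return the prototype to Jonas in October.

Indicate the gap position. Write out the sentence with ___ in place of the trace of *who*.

Everyone was asking who Amira can order the intern to confirm ___ could return the prototype to Jonas in October.

Pre-movement form: Amira can order the intern to confirm who could return the prototype to Jonas in October.
'who' functions as the subject of the clause embedded under 'confirm'. The gap is right after 'confirm'.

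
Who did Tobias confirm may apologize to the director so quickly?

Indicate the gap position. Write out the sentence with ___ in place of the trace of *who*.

Who did Tobias confirm ___ may apologize to the director so quickly?

In situ: Tobias did confirm who may apologize to the director so quickly.
'who' functions as the subject of the clause embedded under 'confirm'. The gap is right after 'confirm'.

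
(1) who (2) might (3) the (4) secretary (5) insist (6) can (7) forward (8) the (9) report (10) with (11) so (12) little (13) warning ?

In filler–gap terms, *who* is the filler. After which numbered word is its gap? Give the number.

Underlying clause: The secretary might insist who can forward the report with so little warning.
'who' is the subject of the clause embedded under 'insist'. It moves to the left edge, and the trace sits right after 'insist':
Who might the secretary insist ___ can forward the report with so little warning?
'insist' is word 5.

5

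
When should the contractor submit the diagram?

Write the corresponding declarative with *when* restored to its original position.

The contractor should submit the diagram when.

'when' is the temporal adjunct. It moves to the left edge, and the trace sits right after 'diagram':
When should the contractor submit the diagram ___?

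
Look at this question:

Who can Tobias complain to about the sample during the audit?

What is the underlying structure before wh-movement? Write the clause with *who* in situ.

Tobias can complain to who about the sample during the audit.

'who' functions as the object of the preposition 'to'. Fronting leaves a gap immediately after 'to':
Who can Tobias complain to ___ about the sample during the audit?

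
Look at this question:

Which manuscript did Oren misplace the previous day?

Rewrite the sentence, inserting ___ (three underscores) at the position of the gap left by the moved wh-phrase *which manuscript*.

Pre-movement form: Oren did misplace which manuscript the previous day.
'which manuscript' is the direct object of 'misplace'. The gap is right after 'misplace'.

Which manuscript did Oren misplace ___ the previous day?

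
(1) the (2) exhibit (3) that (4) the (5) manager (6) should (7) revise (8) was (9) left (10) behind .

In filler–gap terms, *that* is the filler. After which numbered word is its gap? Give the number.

7

'that' is the direct object of 'revise'. Fronting leaves a gap immediately after 'revise':
The exhibit that the manager should revise ___ was left behind.
'revise' is word 7.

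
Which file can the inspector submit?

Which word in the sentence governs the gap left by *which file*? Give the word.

submit

Pre-movement form: The inspector can submit which file.
The filler 'which file' is interpreted as the direct object of 'submit'. It moves to the left edge, and the trace sits right after 'submit':
Which file can the inspector submit ___?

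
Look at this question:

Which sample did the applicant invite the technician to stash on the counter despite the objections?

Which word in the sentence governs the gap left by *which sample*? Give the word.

stash

Pre-movement form: The applicant did invite the technician to stash which sample on the counter despite the objections.
The filler 'which sample' is interpreted as the direct object of 'stash'. It moves to the left edge, and the trace sits right after 'stash':
Which sample did the applicant invite the technician to stash ___ on the counter despite the objections?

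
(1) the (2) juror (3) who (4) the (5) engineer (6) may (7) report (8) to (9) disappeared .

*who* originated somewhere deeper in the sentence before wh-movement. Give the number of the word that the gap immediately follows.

8

'who' is the object of the preposition 'to'. Wh-movement fronts it, leaving a gap right after 'to':
The juror who the engineer may report to ___ disappeared.
'to' is word 8.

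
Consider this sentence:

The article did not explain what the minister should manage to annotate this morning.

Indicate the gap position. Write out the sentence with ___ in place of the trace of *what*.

In situ: The minister should manage to annotate what this morning.
'what' is the direct object of 'annotate'. The gap is right after 'annotate'.

The article did not explain what the minister should manage to annotate ___ this morning.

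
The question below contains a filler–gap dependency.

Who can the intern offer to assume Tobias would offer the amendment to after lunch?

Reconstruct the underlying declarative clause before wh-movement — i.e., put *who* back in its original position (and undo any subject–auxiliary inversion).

The intern can offer to assume Tobias would offer the amendment to who after lunch.

'who' functions as the object of the preposition 'to' (recipient of 'offer'). Wh-movement fronts it, leaving a gap right after 'to':
Who can the intern offer to assume Tobias would offer the amendment to ___ after lunch?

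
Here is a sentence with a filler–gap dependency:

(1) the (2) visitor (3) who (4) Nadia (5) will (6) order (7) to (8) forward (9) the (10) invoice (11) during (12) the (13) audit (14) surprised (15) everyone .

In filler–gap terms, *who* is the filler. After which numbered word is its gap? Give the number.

The filler 'who' is interpreted as the direct object of 'order'. Fronting leaves a gap immediately after 'order':
The visitor who Nadia will order ___ to forward the invoice during the audit surprised everyone.
'order' is word 6.

6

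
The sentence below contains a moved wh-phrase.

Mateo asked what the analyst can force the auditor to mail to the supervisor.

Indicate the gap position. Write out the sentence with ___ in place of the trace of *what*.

Mateo asked what the analyst can force the auditor to mail ___ to the supervisor.

In situ: The analyst can force the auditor to mail what to the supervisor.
'what' functions as the direct object of 'mail'. The gap is right after 'mail'.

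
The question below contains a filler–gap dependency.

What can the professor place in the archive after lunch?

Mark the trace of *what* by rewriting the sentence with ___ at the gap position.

What can the professor place ___ in the archive after lunch?

Pre-movement form: The professor can place what in the archive after lunch.
'what' functions as the direct object of 'place'. The gap is right after 'place'.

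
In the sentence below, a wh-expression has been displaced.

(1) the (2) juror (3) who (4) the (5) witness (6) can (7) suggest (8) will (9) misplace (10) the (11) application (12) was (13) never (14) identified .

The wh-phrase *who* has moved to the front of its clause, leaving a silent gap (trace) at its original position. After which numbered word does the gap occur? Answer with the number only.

7

The filler 'who' is interpreted as the subject of the clause embedded under 'suggest'. Fronting leaves a gap immediately after 'suggest':
The juror who the witness can suggest ___ will misplace the application was never identified.
'suggest' is word 7.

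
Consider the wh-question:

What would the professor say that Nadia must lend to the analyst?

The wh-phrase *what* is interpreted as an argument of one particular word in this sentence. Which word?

Pre-movement form: The professor would say that Nadia must lend what to the analyst.
'what' is the direct object of 'lend'. It moves to the left edge, and the trace sits right after 'lend':
What would the professor say that Nadia must lend ___ to the analyst?

lend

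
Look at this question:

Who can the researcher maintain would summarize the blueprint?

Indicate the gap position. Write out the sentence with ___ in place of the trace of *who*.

Who can the researcher maintain ___ would summarize the blueprint?

Pre-movement form: The researcher can maintain who would summarize the blueprint.
'who' functions as the subject of the clause embedded under 'maintain'. The gap is right after 'maintain'.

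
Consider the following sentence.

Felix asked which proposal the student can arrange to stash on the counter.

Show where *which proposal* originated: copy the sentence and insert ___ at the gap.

Felix asked which proposal the student can arrange to stash ___ on the counter.

Pre-movement form: The student can arrange to stash which proposal on the counter.
'which proposal' is the direct object of 'stash'. The gap is right after 'stash'.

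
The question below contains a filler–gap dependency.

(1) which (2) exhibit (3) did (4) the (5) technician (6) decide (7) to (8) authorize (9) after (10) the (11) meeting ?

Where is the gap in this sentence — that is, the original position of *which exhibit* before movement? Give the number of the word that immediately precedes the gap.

Pre-movement form: The technician did decide to authorize which exhibit after the meeting.
'which exhibit' functions as the direct object of 'authorize'. Wh-movement fronts it, leaving a gap right after 'authorize':
Which exhibit did the technician decide to authorize ___ after the meeting?
'authorize' is word 8.

8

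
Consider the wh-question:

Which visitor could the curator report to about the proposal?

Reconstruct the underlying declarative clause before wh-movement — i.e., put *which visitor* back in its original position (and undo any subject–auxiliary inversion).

The curator could report to which visitor about the proposal.

'which visitor' functions as the object of the preposition 'to'. It moves to the left edge, and the trace sits right after 'to':
Which visitor could the curator report to ___ about the proposal?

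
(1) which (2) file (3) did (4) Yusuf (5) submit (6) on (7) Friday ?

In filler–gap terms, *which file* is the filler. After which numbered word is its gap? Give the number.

5

Before movement: Yusuf did submit which file on Friday.
'which file' is the direct object of 'submit'. Wh-movement fronts it, leaving a gap right after 'submit':
Which file did Yusuf submit ___ on Friday?
'submit' is word 5.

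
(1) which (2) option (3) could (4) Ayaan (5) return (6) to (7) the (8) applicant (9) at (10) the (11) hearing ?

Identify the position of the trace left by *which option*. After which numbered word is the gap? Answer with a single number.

5

Before movement: Ayaan could return which option to the applicant at the hearing.
'which option' functions as the direct object of 'return'. Fronting leaves a gap immediately after 'return':
Which option could Ayaan return ___ to the applicant at the hearing?
'return' is word 5.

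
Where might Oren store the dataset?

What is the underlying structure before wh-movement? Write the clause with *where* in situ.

Oren might store the dataset where.

'where' functions as the locative complement of 'store'. It moves to the left edge, and the trace sits right after 'dataset':
Where might Oren store the dataset ___?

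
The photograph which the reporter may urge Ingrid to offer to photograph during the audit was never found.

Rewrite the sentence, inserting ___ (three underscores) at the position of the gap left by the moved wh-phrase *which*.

The filler 'which' is interpreted as the direct object of 'photograph'. The gap is right after 'photograph'.

The photograph which the reporter may urge Ingrid to offer to photograph ___ during the audit was never found.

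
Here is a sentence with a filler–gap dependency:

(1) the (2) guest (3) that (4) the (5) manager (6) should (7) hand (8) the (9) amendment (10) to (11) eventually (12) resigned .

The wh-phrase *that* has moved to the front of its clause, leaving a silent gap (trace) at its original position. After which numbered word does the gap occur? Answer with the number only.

10

The filler 'that' is interpreted as the object of the preposition 'to' (recipient of 'hand'). Wh-movement fronts it, leaving a gap right after 'to':
The guest that the manager should hand the amendment to ___ eventually resigned.
'to' is word 10.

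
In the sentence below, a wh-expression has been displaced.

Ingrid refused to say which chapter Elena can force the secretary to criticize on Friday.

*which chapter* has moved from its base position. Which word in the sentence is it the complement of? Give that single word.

Before movement: Elena can force the secretary to criticize which chapter on Friday.
'which chapter' functions as the direct object of 'criticize'. Fronting leaves a gap immediately after 'criticize':
Ingrid refused to say which chapter Elena can force the secretary to criticize ___ on Friday.

criticize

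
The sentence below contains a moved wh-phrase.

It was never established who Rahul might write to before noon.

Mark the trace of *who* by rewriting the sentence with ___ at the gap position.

In situ: Rahul might write to who before noon.
'who' is the object of the preposition 'to'. The gap is right after 'to'.

It was never established who Rahul might write to ___ before noon.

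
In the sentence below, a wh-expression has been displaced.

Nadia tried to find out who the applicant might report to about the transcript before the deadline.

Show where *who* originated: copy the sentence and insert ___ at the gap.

In situ: The applicant might report to who about the transcript before the deadline.
'who' functions as the object of the preposition 'to'. The gap is right after 'to'.

Nadia tried to find out who the applicant might report to ___ about the transcript before the deadline.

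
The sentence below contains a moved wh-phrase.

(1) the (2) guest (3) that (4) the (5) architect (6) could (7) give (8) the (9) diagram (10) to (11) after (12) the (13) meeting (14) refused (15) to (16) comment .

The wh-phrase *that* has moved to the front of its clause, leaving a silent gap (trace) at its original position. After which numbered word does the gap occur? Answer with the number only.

'that' functions as the object of the preposition 'to' (recipient of 'give'). Fronting leaves a gap immediately after 'to':
The guest that the architect could give the diagram to ___ after the meeting refused to comment.
'to' is word 10.

10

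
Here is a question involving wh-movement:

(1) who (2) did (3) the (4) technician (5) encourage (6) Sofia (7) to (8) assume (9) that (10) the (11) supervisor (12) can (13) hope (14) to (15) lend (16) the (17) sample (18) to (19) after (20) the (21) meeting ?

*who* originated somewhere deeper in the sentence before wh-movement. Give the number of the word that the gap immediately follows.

18

Underlying clause: The technician did encourage Sofia to assume that the supervisor can hope to lend the sample to who after the meeting.
'who' functions as the object of the preposition 'to' (recipient of 'lend'). Wh-movement fronts it, leaving a gap right after 'to':
Who did the technician encourage Sofia to assume that the supervisor can hope to lend the sample to ___ after the meeting?
'to' is word 18.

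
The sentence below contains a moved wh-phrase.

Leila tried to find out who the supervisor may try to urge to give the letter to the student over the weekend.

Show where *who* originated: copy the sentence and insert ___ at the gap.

Underlying clause: The supervisor may try to urge who to give the letter to the student over the weekend.
The filler 'who' is interpreted as the direct object of 'urge'. The gap is right after 'urge'.

Leila tried to find out who the supervisor may try to urge ___ to give the letter to the student over the weekend.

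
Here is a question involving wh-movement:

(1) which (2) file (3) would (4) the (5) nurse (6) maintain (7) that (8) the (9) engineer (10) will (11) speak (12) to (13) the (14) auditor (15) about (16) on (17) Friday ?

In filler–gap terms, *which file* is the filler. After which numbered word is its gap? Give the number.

Pre-movement form: The nurse would maintain that the engineer will speak to the auditor about which file on Friday.
The filler 'which file' is interpreted as the object of the preposition 'about'. It moves to the left edge, and the trace sits right after 'about':
Which file would the nurse maintain that the engineer will speak to the auditor about ___ on Friday?
'about' is word 15.

15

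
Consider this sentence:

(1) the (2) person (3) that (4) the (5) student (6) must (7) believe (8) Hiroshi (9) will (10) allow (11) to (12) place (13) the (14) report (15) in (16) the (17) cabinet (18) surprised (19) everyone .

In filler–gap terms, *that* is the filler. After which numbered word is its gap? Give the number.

10

The filler 'that' is interpreted as the direct object of 'allow'. Fronting leaves a gap immediately after 'allow':
The person that the student must believe Hiroshi will allow ___ to place the report in the cabinet surprised everyone.
'allow' is word 10.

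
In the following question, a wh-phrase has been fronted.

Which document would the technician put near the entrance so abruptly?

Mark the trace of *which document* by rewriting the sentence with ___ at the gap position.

Which document would the technician put ___ near the entrance so abruptly?

Underlying clause: The technician would put which document near the entrance so abruptly.
'which document' is the direct object of 'put'. The gap is right after 'put'.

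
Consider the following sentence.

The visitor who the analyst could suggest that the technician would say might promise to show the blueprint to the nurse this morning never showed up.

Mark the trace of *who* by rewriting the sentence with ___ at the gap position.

'who' is the subject of the clause embedded under 'say'. The gap is right after 'say'.

The visitor who the analyst could suggest that the technician would say ___ might promise to show the blueprint to the nurse this morning never showed up.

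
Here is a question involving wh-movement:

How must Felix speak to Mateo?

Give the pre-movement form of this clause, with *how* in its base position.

'how' is the manner adjunct. Wh-movement fronts it, leaving a gap right after 'Mateo':
How must Felix speak to Mateo ___?

Felix must speak to Mateo how.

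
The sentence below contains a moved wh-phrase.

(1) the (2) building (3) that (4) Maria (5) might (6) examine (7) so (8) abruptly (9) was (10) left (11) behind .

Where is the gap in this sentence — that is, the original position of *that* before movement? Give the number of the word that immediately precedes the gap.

6

The filler 'that' is interpreted as the direct object of 'examine'. Fronting leaves a gap immediately after 'examine':
The building that Maria might examine ___ so abruptly was left behind.
'examine' is word 6.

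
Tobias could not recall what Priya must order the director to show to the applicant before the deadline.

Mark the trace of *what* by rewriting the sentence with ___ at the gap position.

Tobias could not recall what Priya must order the director to show ___ to the applicant before the deadline.

Underlying clause: Priya must order the director to show what to the applicant before the deadline.
'what' is the direct object of 'show'. The gap is right after 'show'.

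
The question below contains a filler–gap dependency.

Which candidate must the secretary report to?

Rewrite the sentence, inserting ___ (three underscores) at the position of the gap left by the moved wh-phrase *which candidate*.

Before movement: The secretary must report to which candidate.
'which candidate' functions as the object of the preposition 'to'. The gap is right after 'to'.

Which candidate must the secretary report to ___?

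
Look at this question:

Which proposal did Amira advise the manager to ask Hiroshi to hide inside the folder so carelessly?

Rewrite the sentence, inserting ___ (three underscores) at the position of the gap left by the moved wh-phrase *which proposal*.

Which proposal did Amira advise the manager to ask Hiroshi to hide ___ inside the folder so carelessly?

In situ: Amira did advise the manager to ask Hiroshi to hide which proposal inside the folder so carelessly.
'which proposal' is the direct object of 'hide'. The gap is right after 'hide'.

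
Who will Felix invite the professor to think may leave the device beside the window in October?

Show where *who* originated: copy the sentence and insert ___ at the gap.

Who will Felix invite the professor to think ___ may leave the device beside the window in October?

Underlying clause: Felix will invite the professor to think who may leave the device beside the window in October.
The filler 'who' is interpreted as the subject of the clause embedded under 'think'. The gap is right after 'think'.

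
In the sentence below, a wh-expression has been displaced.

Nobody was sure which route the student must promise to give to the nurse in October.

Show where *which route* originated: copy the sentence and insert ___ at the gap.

In situ: The student must promise to give which route to the nurse in October.
'which route' is the direct object of 'give'. The gap is right after 'give'.

Nobody was sure which route the student must promise to give ___ to the nurse in October.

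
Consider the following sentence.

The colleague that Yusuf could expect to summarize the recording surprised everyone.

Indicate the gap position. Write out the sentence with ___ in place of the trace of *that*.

'that' functions as the direct object of 'expect'. The gap is right after 'expect'.

The colleague that Yusuf could expect ___ to summarize the recording surprised everyone.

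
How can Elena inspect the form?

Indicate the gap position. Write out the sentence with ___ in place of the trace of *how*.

Underlying clause: Elena can inspect the form how.
'how' is the manner adjunct. The gap is right after 'form'.

How can Elena inspect the form ___?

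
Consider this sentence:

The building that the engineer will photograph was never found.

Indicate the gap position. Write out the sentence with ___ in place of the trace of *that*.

The building that the engineer will photograph ___ was never found.

'that' functions as the direct object of 'photograph'. The gap is right after 'photograph'.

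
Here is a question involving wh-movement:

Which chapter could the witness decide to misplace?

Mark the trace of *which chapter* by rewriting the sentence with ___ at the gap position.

In situ: The witness could decide to misplace which chapter.
The filler 'which chapter' is interpreted as the direct object of 'misplace'. The gap is right after 'misplace'.

Which chapter could the witness decide to misplace ___?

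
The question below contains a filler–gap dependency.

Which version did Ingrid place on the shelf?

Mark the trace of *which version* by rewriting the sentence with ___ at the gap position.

Which version did Ingrid place ___ on the shelf?

Underlying clause: Ingrid did place which version on the shelf.
The filler 'which version' is interpreted as the direct object of 'place'. The gap is right after 'place'.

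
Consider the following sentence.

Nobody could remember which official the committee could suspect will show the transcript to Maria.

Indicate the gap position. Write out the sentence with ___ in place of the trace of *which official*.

Before movement: The committee could suspect which official will show the transcript to Maria.
'which official' functions as the subject of the clause embedded under 'suspect'. The gap is right after 'suspect'.

Nobody could remember which official the committee could suspect ___ will show the transcript to Maria.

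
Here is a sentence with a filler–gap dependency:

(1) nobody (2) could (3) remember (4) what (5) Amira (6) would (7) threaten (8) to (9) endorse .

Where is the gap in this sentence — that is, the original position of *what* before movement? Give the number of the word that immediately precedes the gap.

9

Before movement: Amira would threaten to endorse what.
'what' functions as the direct object of 'endorse'. It moves to the left edge, and the trace sits right after 'endorse':
Nobody could remember what Amira would threaten to endorse ___.
'endorse' is word 9.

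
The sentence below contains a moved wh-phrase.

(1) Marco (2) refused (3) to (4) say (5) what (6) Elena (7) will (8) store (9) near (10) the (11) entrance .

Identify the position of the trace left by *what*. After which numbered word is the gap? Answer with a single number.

8

Underlying clause: Elena will store what near the entrance.
'what' functions as the direct object of 'store'. It moves to the left edge, and the trace sits right after 'store':
Marco refused to say what Elena will store ___ near the entrance.
'store' is word 8.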